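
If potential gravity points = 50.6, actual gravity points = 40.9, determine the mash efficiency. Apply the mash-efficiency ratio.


efficiency = actual / potential × 100
efficiency = 40.9 / 50.6 × 100

80.8300 %


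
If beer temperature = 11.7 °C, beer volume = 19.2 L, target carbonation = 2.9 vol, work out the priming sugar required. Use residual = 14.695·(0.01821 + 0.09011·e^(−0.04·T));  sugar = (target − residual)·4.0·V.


residual = 14.695·(0.01821 + 0.09011·e^(−0.04·11.7)) = 1.0969
sugar = (2.9 − 1.0969)·4.0·19.2

138.4812 g


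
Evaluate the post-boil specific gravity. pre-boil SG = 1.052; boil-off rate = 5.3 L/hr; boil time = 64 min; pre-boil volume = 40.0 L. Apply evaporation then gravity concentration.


V_post = V_pre − rate·(t/60);  SG_post = 1 + (SG_pre−1)·V_pre/V_post
V_post = 40.0 − 5.3·(64/60) = 34.3467
SG_post = 1 + (1.052 − 1)·40.0/34.3467

1.0606


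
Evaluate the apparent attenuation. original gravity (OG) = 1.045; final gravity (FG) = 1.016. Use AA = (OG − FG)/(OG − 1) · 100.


AA = (1.045 − 1.016)/(1.045 − 1) · 100

64.4444 %


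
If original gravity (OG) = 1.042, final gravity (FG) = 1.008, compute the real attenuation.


AA = (OG−FG)/(OG−1)·100;  RA = AA·0.8192
AA = (1.042 − 1.008)/(1.042 − 1)·100 = 80.9524
RA = 80.9524·0.8192

66.3162 %


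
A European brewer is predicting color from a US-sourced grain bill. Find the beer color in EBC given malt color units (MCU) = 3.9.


SRM = 1.4922·MCU^0.6859;  EBC = SRM·1.97
SRM = 1.4922·3.9^0.6859 = 3.7952
EBC = 3.7952·1.97

7.4766 EBC


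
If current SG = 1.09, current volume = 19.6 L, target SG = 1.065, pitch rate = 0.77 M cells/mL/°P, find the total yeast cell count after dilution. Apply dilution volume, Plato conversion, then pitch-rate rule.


V_w = V·((SG_c−1)/(SG_t−1)−1);  °P = 259 − 259/SG_t;  cells = rate·(V+V_w)·°P
V_w = 19.6·((1.09−1)/(1.065−1)−1) = 7.5385
V_final = 19.6 + 7.5385 = 27.1385
°P = 259 − 259/1.065 = 15.8075
cells = 0.77·27.1385·15.8075

330.3235 billion cells


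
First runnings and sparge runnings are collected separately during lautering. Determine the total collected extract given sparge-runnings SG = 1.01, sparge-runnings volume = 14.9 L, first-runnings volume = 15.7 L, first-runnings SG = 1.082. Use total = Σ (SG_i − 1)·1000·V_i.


first = (1.082 − 1)·1000·15.7 = 1287.4000
sparge = (1.01 − 1)·1000·14.9 = 149.0000
total = 1287.4000 + 149.0000

1436.4000 gravity·L


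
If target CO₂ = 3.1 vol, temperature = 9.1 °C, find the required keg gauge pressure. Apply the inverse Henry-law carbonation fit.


psi = vols/(0.01821 + 0.09011·e^(−0.04·T)) − 14.695
psi = 3.1/(0.01821 + 0.09011·e^(−0.04·9.1)) − 14.695

23.6587 psi


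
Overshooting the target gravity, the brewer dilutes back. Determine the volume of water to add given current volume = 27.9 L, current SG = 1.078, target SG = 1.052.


V_water = V·((SG_curr − 1)/(SG_target − 1) − 1)
V_water = 27.9·((1.078 − 1)/(1.052 − 1) − 1)

13.9500 L


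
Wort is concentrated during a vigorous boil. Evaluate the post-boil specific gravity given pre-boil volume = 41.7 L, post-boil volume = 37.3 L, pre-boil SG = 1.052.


SG_post = 1 + (SG_pre − 1)·V_pre/V_post
pts_pre = (1.052 − 1)·1000 = 52.0000
pts_post = 52.0000·41.7/37.3 = 58.1340
SG_post = 1 + 58.1340/1000

1.0581


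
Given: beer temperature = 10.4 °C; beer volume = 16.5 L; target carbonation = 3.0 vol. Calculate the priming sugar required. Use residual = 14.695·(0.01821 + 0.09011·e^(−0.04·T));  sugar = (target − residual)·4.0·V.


residual = 14.695·(0.01821 + 0.09011·e^(−0.04·10.4)) = 1.1411
sugar = (3.0 − 1.1411)·4.0·16.5

122.6859 g


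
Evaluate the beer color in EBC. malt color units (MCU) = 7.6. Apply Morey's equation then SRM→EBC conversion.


SRM = 1.4922·MCU^0.6859;  EBC = SRM·1.97
SRM = 1.4922·7.6^0.6859 = 5.9976
EBC = 5.9976·1.97

11.8153 EBC


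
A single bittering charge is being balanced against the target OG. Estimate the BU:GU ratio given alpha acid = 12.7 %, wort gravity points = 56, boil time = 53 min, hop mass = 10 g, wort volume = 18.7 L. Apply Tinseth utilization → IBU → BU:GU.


U = 1.65·0.000125^(GP/1000)·(1−e^(−0.04t))/4.15;  IBU = (α/100)·m·U·1000/V;  BU:GU = IBU/GP
U = 1.65·0.000125^(56/1000)·(1−e^(−0.04·53))/4.15 = 0.2115
IBU = (12.7/100)·10·0.2115·1000/18.7 = 14.3645
BU:GU = 14.3645/56

0.2565


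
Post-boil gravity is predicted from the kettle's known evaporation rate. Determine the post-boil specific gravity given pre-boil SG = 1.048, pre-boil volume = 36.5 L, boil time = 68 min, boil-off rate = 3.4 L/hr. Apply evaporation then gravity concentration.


V_post = V_pre − rate·(t/60);  SG_post = 1 + (SG_pre−1)·V_pre/V_post
V_post = 36.5 − 3.4·(68/60) = 32.6467
SG_post = 1 + (1.048 − 1)·36.5/32.6467

1.0537


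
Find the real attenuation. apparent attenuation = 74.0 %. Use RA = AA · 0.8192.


RA = 74.0 · 0.8192

60.6208 %


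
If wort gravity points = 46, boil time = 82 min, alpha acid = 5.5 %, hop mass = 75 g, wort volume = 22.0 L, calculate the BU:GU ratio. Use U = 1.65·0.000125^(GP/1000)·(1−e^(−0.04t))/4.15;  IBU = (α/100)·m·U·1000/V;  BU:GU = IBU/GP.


U = 1.65·0.000125^(46/1000)·(1−e^(−0.04·82))/4.15 = 0.2531
IBU = (5.5/100)·75·0.2531·1000/22.0 = 47.4502
BU:GU = 47.4502/46

1.0315


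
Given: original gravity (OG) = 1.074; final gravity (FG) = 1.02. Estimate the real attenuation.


AA = (OG−FG)/(OG−1)·100;  RA = AA·0.8192
AA = (1.074 − 1.02)/(1.074 − 1)·100 = 72.9730
RA = 72.9730·0.8192

59.7795 %


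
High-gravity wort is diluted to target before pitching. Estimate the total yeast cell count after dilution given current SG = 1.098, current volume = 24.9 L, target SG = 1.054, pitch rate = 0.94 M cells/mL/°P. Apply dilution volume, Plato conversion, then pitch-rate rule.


V_w = V·((SG_c−1)/(SG_t−1)−1);  °P = 259 − 259/SG_t;  cells = rate·(V+V_w)·°P
V_w = 24.9·((1.098−1)/(1.054−1)−1) = 20.2889
V_final = 24.9 + 20.2889 = 45.1889
°P = 259 − 259/1.054 = 13.2694
cells = 0.94·45.1889·13.2694

563.6538 billion cells


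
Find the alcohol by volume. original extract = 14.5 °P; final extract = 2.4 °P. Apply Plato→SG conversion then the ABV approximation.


SG = 259/(259 − P);  ABV = (OG − FG)·131.25
OG = 259/(259 − 14.5) = 1.0593
FG = 259/(259 − 2.4) = 1.0094
ABV = (1.0593 − 1.0094)·131.25

6.5562 % ABV


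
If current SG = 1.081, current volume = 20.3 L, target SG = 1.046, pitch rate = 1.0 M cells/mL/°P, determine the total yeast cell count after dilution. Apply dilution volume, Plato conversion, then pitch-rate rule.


V_w = V·((SG_c−1)/(SG_t−1)−1);  °P = 259 − 259/SG_t;  cells = rate·(V+V_w)·°P
V_w = 20.3·((1.081−1)/(1.046−1)−1) = 15.4457
V_final = 20.3 + 15.4457 = 35.7457
°P = 259 − 259/1.046 = 11.3901
cells = 1.0·35.7457·11.3901

407.1450 billion cells


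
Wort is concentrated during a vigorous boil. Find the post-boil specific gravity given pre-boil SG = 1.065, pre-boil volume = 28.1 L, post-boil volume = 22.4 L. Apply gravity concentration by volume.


SG_post = 1 + (SG_pre − 1)·V_pre/V_post
pts_pre = (1.065 − 1)·1000 = 65.0000
pts_post = 65.0000·28.1/22.4 = 81.5402
SG_post = 1 + 81.5402/1000

1.0815


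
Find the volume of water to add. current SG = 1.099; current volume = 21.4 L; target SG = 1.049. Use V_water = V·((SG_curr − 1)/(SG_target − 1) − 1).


V_water = 21.4·((1.099 − 1)/(1.049 − 1) − 1)

21.8367 L


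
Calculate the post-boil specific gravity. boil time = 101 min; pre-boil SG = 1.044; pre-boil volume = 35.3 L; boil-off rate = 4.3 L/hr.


V_post = V_pre − rate·(t/60);  SG_post = 1 + (SG_pre−1)·V_pre/V_post
V_post = 35.3 − 4.3·(101/60) = 28.0617
SG_post = 1 + (1.044 − 1)·35.3/28.0617

1.0553


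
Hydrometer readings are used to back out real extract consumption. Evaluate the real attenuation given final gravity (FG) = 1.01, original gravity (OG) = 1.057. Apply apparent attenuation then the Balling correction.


AA = (OG−FG)/(OG−1)·100;  RA = AA·0.8192
AA = (1.057 − 1.01)/(1.057 − 1)·100 = 82.4561
RA = 82.4561·0.8192

67.5481 %


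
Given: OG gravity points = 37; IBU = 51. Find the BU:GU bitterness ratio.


BU:GU = IBU / OG_points
BU:GU = 51 / 37

1.3784


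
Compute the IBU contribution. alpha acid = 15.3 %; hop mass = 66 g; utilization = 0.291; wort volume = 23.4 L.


IBU = (α/100)·mass·U·1000 / V
IBU = (15.3/100)·66·0.291·1000 / 23.4

125.5777 IBU


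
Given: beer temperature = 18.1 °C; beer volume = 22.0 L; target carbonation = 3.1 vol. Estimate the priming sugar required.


residual = 14.695·(0.01821 + 0.09011·e^(−0.04·T));  sugar = (target − residual)·4.0·V
residual = 14.695·(0.01821 + 0.09011·e^(−0.04·18.1)) = 0.9096
sugar = (3.1 − 0.9096)·4.0·22.0

192.7584 g


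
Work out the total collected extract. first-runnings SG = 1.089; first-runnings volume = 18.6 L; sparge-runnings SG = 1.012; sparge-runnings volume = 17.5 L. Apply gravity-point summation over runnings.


total = Σ (SG_i − 1)·1000·V_i
first = (1.089 − 1)·1000·18.6 = 1655.4000
sparge = (1.012 − 1)·1000·17.5 = 210.0000
total = 1655.4000 + 210.0000

1865.4000 gravity·L


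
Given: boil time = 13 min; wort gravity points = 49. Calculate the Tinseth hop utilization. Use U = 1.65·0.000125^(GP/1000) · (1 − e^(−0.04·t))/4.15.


bigness = 1.65·0.000125^(49/1000) = 1.0623
boil_factor = (1 − e^(−0.04·13))/4.15 = 0.0977
U = 1.0623 · 0.0977

0.1038


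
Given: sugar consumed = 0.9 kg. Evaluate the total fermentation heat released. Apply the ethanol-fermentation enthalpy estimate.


Q = m_sugar · 590 kJ/kg
Q = 0.9 · 590

531.0000 kJ


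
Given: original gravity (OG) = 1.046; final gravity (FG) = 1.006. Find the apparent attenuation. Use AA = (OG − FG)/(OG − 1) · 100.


AA = (1.046 − 1.006)/(1.046 − 1) · 100

86.9565 %


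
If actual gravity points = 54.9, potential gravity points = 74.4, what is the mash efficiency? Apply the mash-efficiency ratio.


efficiency = actual / potential × 100
efficiency = 54.9 / 74.4 × 100

73.7903 %


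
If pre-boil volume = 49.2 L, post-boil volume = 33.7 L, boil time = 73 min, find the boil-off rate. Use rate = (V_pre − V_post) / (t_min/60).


rate = (49.2 − 33.7) / (73/60)

12.7397 L/hr


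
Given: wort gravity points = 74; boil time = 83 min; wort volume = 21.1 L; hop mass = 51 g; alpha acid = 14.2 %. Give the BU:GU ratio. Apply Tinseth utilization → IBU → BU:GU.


U = 1.65·0.000125^(GP/1000)·(1−e^(−0.04t))/4.15;  IBU = (α/100)·m·U·1000/V;  BU:GU = IBU/GP
U = 1.65·0.000125^(74/1000)·(1−e^(−0.04·83))/4.15 = 0.1971
IBU = (14.2/100)·51·0.1971·1000/21.1 = 67.6381
BU:GU = 67.6381/74

0.9140


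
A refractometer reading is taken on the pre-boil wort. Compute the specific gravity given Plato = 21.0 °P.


SG = 259/(259 − P)
SG = 259/(259 − 21.0)

1.0882


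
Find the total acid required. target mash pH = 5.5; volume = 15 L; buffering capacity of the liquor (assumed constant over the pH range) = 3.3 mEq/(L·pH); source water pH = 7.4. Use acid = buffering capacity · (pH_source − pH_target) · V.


acid = 3.3 · (7.4 − 5.5) · 15

94.0500 mEq


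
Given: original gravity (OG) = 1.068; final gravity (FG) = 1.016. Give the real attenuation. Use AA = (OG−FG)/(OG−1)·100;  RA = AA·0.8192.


AA = (1.068 − 1.016)/(1.068 − 1)·100 = 76.4706
RA = 76.4706·0.8192

62.6447 %


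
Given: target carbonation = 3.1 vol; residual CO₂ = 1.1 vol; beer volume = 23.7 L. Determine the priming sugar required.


sugar = (target − residual)·4.0·V
sugar = (3.1 − 1.1)·4.0·23.7

189.6000 g


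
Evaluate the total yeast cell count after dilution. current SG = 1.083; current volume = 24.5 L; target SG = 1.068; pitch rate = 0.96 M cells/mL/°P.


V_w = V·((SG_c−1)/(SG_t−1)−1);  °P = 259 − 259/SG_t;  cells = rate·(V+V_w)·°P
V_w = 24.5·((1.083−1)/(1.068−1)−1) = 5.4044
V_final = 24.5 + 5.4044 = 29.9044
°P = 259 − 259/1.068 = 16.4906
cells = 0.96·29.9044·16.4906

473.4171 billion cells


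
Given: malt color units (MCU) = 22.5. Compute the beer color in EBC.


SRM = 1.4922·MCU^0.6859;  EBC = SRM·1.97
SRM = 1.4922·22.5^0.6859 = 12.6267
EBC = 12.6267·1.97

24.8746 EBC


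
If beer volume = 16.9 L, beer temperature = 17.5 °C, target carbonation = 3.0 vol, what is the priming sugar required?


residual = 14.695·(0.01821 + 0.09011·e^(−0.04·T));  sugar = (target − residual)·4.0·V
residual = 14.695·(0.01821 + 0.09011·e^(−0.04·17.5)) = 0.9252
sugar = (3.0 − 0.9252)·4.0·16.9

140.2593 g


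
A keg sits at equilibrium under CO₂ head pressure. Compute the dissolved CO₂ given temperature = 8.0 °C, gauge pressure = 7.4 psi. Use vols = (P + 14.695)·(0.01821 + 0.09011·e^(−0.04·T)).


vols = (7.4 + 14.695)·(0.01821 + 0.09011·e^(−0.04·8.0))

1.8481 volumes


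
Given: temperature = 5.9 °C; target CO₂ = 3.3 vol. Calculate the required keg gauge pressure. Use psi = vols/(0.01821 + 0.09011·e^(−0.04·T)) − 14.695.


psi = 3.3/(0.01821 + 0.09011·e^(−0.04·5.9)) − 14.695

22.2272 psi


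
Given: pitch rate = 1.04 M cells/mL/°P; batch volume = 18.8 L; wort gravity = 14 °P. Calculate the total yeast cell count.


cells (billions) = rate · V_L · °P
cells = 1.04 · 18.8 · 14

273.7280 billion cells


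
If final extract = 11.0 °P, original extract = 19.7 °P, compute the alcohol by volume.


SG = 259/(259 − P);  ABV = (OG − FG)·131.25
OG = 259/(259 − 19.7) = 1.0823
FG = 259/(259 − 11.0) = 1.0444
ABV = (1.0823 − 1.0444)·131.25

4.9834 % ABV


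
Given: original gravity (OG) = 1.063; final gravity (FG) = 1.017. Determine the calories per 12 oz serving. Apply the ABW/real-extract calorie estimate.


ABW = (OG−FG)·131.25·0.79/FG;  °P = 259 − 259/SG (for OG→OE and FG→AE);  RE = 0.1808·OE + 0.8192·AE;  Cal = (6.9·ABW + 4·(RE−0.1))·FG·3.55
ABW = (1.063 − 1.017)·131.25·0.79/1.017 = 4.6899
OE = 259 − 259/1.063 = 15.3500 °P
AE = 259 − 259/1.017 = 4.3294 °P
RE = 0.1808·15.3500 + 0.8192·4.3294 = 6.3219 °P
Cal = (6.9·4.6899 + 4·(6.3219−0.1))·1.017·3.55

206.6851 kcal


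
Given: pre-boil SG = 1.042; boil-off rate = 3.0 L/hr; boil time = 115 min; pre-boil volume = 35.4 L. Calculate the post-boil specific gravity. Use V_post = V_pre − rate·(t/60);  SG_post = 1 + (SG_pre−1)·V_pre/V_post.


V_post = 35.4 − 3.0·(115/60) = 29.6500
SG_post = 1 + (1.042 − 1)·35.4/29.6500

1.0501


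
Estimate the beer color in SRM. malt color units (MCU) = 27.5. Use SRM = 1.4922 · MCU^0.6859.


SRM = 1.4922 · 27.5^0.6859

14.4899 SRM


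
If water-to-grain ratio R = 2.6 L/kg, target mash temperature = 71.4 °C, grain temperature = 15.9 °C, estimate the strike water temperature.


T_strike = (0.41/R)·(T_mash − T_grain) + T_mash
T_strike = (0.41/2.6)·(71.4 − 15.9) + 71.4

80.1519 °C


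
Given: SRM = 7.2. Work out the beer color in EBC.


EBC = SRM · 1.97
EBC = 7.2 · 1.97

14.1840 EBC


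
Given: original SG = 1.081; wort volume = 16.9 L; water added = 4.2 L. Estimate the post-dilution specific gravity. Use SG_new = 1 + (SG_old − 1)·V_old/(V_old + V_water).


pts = (1.081 − 1)·1000·16.9/(16.9 + 4.2) = 64.8768
SG_new = 1 + 64.8768/1000

1.0649


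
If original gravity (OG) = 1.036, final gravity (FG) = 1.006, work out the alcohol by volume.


ABV = (OG − FG) · 131.25
ABV = (1.036 − 1.006) · 131.25

3.9375 % ABV


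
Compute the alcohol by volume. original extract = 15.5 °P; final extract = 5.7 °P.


SG = 259/(259 − P);  ABV = (OG − FG)·131.25
OG = 259/(259 − 15.5) = 1.0637
FG = 259/(259 − 5.7) = 1.0225
ABV = (1.0637 − 1.0225)·131.25

5.4012 % ABV


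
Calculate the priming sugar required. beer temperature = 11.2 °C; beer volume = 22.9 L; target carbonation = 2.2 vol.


residual = 14.695·(0.01821 + 0.09011·e^(−0.04·T));  sugar = (target − residual)·4.0·V
residual = 14.695·(0.01821 + 0.09011·e^(−0.04·11.2)) = 1.1136
sugar = (2.2 − 1.1136)·4.0·22.9

99.5131 g


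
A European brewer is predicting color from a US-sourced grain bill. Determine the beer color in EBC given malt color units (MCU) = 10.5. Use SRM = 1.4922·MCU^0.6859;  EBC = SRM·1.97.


SRM = 1.4922·10.5^0.6859 = 7.4862
EBC = 7.4862·1.97

14.7478 EBC


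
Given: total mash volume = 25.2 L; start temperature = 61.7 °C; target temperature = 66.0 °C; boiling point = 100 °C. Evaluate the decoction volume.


V_dec = V_total·(T_target − T_start)/(T_boil − T_start)
V_dec = 25.2·(66.0 − 61.7)/(100 − 61.7)

2.8292 L


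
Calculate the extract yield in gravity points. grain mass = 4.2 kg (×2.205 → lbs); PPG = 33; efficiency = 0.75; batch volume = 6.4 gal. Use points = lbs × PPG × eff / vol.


lbs = 4.2 × 2.205 = 9.2610
points = 9.2610 × 33 × 0.75 / 6.4

35.8140 points


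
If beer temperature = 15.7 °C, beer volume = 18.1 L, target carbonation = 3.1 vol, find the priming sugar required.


residual = 14.695·(0.01821 + 0.09011·e^(−0.04·T));  sugar = (target − residual)·4.0·V
residual = 14.695·(0.01821 + 0.09011·e^(−0.04·15.7)) = 0.9742
sugar = (3.1 − 0.9742)·4.0·18.1

153.9044 g


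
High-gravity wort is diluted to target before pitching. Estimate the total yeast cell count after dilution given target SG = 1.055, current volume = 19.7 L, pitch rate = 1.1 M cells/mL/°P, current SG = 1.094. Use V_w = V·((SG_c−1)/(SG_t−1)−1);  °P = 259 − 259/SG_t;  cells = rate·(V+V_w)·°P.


V_w = 19.7·((1.094−1)/(1.055−1)−1) = 13.9691
V_final = 19.7 + 13.9691 = 33.6691
°P = 259 − 259/1.055 = 13.5024
cells = 1.1·33.6691·13.5024

500.0738 billion cells


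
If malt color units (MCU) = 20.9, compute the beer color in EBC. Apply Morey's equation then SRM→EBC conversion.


SRM = 1.4922·MCU^0.6859;  EBC = SRM·1.97
SRM = 1.4922·20.9^0.6859 = 12.0037
EBC = 12.0037·1.97

23.6473 EBC


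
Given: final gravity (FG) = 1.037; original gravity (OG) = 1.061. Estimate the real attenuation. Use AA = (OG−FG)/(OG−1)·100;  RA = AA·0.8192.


AA = (1.061 − 1.037)/(1.061 − 1)·100 = 39.3443
RA = 39.3443·0.8192

32.2308 %


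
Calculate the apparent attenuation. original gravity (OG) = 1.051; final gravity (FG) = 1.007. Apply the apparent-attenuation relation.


AA = (OG − FG)/(OG − 1) · 100
AA = (1.051 − 1.007)/(1.051 − 1) · 100

86.2745 %


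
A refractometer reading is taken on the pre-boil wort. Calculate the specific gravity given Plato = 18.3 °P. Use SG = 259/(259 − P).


SG = 259/(259 − 18.3)

1.0760


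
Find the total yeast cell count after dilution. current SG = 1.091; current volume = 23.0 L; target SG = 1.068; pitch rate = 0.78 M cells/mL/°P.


V_w = V·((SG_c−1)/(SG_t−1)−1);  °P = 259 − 259/SG_t;  cells = rate·(V+V_w)·°P
V_w = 23.0·((1.091−1)/(1.068−1)−1) = 7.7794
V_final = 23.0 + 7.7794 = 30.7794
°P = 259 − 259/1.068 = 16.4906
cells = 0.78·30.7794·16.4906

395.9062 billion cells


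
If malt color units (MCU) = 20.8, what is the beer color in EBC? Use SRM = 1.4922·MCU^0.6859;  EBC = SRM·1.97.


SRM = 1.4922·20.8^0.6859 = 11.9643
EBC = 11.9643·1.97

23.5696 EBC


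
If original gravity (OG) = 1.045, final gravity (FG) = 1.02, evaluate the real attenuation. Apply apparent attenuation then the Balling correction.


AA = (OG−FG)/(OG−1)·100;  RA = AA·0.8192
AA = (1.045 − 1.02)/(1.045 − 1)·100 = 55.5556
RA = 55.5556·0.8192

45.5111 %


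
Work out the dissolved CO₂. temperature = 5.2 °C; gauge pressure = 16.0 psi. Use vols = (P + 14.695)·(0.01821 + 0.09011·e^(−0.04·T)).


vols = (16.0 + 14.695)·(0.01821 + 0.09011·e^(−0.04·5.2))

2.8055 volumes


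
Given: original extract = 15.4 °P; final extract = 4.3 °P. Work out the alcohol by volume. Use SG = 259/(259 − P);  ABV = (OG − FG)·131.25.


OG = 259/(259 − 15.4) = 1.0632
FG = 259/(259 − 4.3) = 1.0169
ABV = (1.0632 − 1.0169)·131.25

6.0816 % ABV


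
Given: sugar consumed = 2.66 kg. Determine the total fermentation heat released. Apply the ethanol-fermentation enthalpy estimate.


Q = m_sugar · 590 kJ/kg
Q = 2.66 · 590

1569.4000 kJ


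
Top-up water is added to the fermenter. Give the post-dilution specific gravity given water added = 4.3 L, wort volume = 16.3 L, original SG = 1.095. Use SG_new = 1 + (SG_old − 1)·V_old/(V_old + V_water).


pts = (1.095 − 1)·1000·16.3/(16.3 + 4.3) = 75.1699
SG_new = 1 + 75.1699/1000

1.0752


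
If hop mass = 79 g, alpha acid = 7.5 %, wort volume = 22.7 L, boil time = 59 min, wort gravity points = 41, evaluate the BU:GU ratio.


U = 1.65·0.000125^(GP/1000)·(1−e^(−0.04t))/4.15;  IBU = (α/100)·m·U·1000/V;  BU:GU = IBU/GP
U = 1.65·0.000125^(41/1000)·(1−e^(−0.04·59))/4.15 = 0.2491
IBU = (7.5/100)·79·0.2491·1000/22.7 = 65.0127
BU:GU = 65.0127/41

1.5857


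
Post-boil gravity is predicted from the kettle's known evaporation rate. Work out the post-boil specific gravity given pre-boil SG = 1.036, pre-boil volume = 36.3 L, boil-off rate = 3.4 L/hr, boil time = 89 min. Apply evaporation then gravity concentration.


V_post = V_pre − rate·(t/60);  SG_post = 1 + (SG_pre−1)·V_pre/V_post
V_post = 36.3 − 3.4·(89/60) = 31.2567
SG_post = 1 + (1.036 − 1)·36.3/31.2567

1.0418


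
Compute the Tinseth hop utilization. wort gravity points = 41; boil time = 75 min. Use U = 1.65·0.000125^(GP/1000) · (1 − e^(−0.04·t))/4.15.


bigness = 1.65·0.000125^(41/1000) = 1.1415
boil_factor = (1 − e^(−0.04·75))/4.15 = 0.2290
U = 1.1415 · 0.2290

0.2614


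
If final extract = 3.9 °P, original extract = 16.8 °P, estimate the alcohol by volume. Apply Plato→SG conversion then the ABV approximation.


SG = 259/(259 − P);  ABV = (OG − FG)·131.25
OG = 259/(259 − 16.8) = 1.0694
FG = 259/(259 − 3.9) = 1.0153
ABV = (1.0694 − 1.0153)·131.25

7.0975 % ABV


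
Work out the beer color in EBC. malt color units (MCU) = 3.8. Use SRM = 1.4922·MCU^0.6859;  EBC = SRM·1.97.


SRM = 1.4922·3.8^0.6859 = 3.7282
EBC = 3.7282·1.97

7.3446 EBC


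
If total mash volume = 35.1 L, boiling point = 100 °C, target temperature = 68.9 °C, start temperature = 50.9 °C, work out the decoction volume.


V_dec = V_total·(T_target − T_start)/(T_boil − T_start)
V_dec = 35.1·(68.9 − 50.9)/(100 − 50.9)

12.8676 L


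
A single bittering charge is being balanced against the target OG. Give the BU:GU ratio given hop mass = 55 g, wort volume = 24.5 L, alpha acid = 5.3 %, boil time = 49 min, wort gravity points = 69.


U = 1.65·0.000125^(GP/1000)·(1−e^(−0.04t))/4.15;  IBU = (α/100)·m·U·1000/V;  BU:GU = IBU/GP
U = 1.65·0.000125^(69/1000)·(1−e^(−0.04·49))/4.15 = 0.1837
IBU = (5.3/100)·55·0.1837·1000/24.5 = 21.8605
BU:GU = 21.8605/69

0.3168


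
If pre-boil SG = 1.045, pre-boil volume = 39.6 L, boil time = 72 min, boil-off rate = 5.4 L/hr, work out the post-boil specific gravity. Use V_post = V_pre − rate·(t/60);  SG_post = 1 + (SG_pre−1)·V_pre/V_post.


V_post = 39.6 − 5.4·(72/60) = 33.1200
SG_post = 1 + (1.045 − 1)·39.6/33.1200

1.0538


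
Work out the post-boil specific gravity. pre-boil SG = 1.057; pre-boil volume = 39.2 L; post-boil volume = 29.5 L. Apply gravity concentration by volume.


SG_post = 1 + (SG_pre − 1)·V_pre/V_post
pts_pre = (1.057 − 1)·1000 = 57.0000
pts_post = 57.0000·39.2/29.5 = 75.7424
SG_post = 1 + 75.7424/1000

1.0757


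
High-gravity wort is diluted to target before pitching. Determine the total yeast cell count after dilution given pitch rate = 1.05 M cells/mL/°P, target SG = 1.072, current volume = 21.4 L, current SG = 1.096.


V_w = V·((SG_c−1)/(SG_t−1)−1);  °P = 259 − 259/SG_t;  cells = rate·(V+V_w)·°P
V_w = 21.4·((1.096−1)/(1.072−1)−1) = 7.1333
V_final = 21.4 + 7.1333 = 28.5333
°P = 259 − 259/1.072 = 17.3955
cells = 1.05·28.5333·17.3955

521.1699 billion cells


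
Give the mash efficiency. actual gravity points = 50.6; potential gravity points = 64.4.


efficiency = actual / potential × 100
efficiency = 50.6 / 64.4 × 100

78.5714 %


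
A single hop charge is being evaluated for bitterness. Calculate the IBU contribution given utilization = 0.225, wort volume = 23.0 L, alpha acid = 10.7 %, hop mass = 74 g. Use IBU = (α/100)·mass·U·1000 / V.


IBU = (10.7/100)·74·0.225·1000 / 23.0

77.4587 IBU


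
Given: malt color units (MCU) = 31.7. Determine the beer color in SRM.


SRM = 1.4922 · MCU^0.6859
SRM = 1.4922 · 31.7^0.6859

15.9736 SRM


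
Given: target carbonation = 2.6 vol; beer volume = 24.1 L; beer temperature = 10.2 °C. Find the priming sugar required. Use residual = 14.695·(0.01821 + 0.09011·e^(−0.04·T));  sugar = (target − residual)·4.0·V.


residual = 14.695·(0.01821 + 0.09011·e^(−0.04·10.2)) = 1.1481
sugar = (2.6 − 1.1481)·4.0·24.1

139.9594 g


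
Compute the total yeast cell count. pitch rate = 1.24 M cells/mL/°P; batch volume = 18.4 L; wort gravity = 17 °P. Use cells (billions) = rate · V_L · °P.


cells = 1.24 · 18.4 · 17

387.8720 billion cells


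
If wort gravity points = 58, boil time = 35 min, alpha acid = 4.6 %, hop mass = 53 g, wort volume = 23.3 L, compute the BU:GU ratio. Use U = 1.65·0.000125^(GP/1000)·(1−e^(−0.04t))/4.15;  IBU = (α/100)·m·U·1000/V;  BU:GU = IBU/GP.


U = 1.65·0.000125^(58/1000)·(1−e^(−0.04·35))/4.15 = 0.1779
IBU = (4.6/100)·53·0.1779·1000/23.3 = 18.6107
BU:GU = 18.6107/58

0.3209


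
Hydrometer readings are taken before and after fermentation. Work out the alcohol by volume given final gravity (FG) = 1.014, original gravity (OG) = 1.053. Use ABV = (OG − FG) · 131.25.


ABV = (1.053 − 1.014) · 131.25

5.1187 % ABV


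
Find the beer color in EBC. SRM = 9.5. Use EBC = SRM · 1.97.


EBC = 9.5 · 1.97

18.7150 EBC


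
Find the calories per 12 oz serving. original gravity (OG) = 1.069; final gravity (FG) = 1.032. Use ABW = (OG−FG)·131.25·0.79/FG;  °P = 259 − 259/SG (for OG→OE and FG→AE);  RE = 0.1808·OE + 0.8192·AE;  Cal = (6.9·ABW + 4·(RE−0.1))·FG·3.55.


ABW = (1.069 − 1.032)·131.25·0.79/1.032 = 3.7175
OE = 259 − 259/1.069 = 16.7175 °P
AE = 259 − 259/1.032 = 8.0310 °P
RE = 0.1808·16.7175 + 0.8192·8.0310 = 9.6015 °P
Cal = (6.9·3.7175 + 4·(9.6015−0.1))·1.032·3.55

233.2127 kcal


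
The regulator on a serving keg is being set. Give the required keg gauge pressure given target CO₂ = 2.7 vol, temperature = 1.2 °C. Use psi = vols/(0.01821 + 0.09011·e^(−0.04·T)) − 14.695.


psi = 2.7/(0.01821 + 0.09011·e^(−0.04·1.2)) − 14.695

11.2424 psi


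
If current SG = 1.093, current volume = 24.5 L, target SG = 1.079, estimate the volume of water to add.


V_water = V·((SG_curr − 1)/(SG_target − 1) − 1)
V_water = 24.5·((1.093 − 1)/(1.079 − 1) − 1)

4.3418 L


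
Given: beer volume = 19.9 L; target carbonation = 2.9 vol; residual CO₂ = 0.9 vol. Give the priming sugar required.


sugar = (target − residual)·4.0·V
sugar = (2.9 − 0.9)·4.0·19.9

159.2000 g


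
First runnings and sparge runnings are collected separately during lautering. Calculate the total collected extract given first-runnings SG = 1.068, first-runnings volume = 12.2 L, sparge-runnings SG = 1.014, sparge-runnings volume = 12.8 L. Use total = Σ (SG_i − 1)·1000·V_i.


first = (1.068 − 1)·1000·12.2 = 829.6000
sparge = (1.014 − 1)·1000·12.8 = 179.2000
total = 829.6000 + 179.2000

1008.8000 gravity·L


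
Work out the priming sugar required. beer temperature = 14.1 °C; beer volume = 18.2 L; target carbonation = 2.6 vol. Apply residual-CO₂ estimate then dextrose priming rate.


residual = 14.695·(0.01821 + 0.09011·e^(−0.04·T));  sugar = (target − residual)·4.0·V
residual = 14.695·(0.01821 + 0.09011·e^(−0.04·14.1)) = 1.0210
sugar = (2.6 − 1.0210)·4.0·18.2

114.9547 g


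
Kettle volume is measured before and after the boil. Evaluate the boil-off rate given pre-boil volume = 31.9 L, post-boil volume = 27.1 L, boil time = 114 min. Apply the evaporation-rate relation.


rate = (V_pre − V_post) / (t_min/60)
rate = (31.9 − 27.1) / (114/60)

2.5263 L/hr


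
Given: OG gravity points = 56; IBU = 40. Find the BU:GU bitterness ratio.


BU:GU = IBU / OG_points
BU:GU = 40 / 56

0.7143


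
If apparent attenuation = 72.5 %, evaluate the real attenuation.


RA = AA · 0.8192
RA = 72.5 · 0.8192

59.3920 %


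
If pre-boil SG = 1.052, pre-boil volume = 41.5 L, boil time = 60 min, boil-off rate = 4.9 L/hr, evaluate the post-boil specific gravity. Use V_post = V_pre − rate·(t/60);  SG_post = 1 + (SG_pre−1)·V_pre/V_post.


V_post = 41.5 − 4.9·(60/60) = 36.6000
SG_post = 1 + (1.052 − 1)·41.5/36.6000

1.0590


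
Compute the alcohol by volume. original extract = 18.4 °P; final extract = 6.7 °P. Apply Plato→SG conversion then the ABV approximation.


SG = 259/(259 − P);  ABV = (OG − FG)·131.25
OG = 259/(259 − 18.4) = 1.0765
FG = 259/(259 − 6.7) = 1.0266
ABV = (1.0765 − 1.0266)·131.25

6.5520 % ABV


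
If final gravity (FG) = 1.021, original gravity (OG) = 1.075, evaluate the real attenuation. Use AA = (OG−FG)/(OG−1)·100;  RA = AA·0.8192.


AA = (1.075 − 1.021)/(1.075 − 1)·100 = 72.0000
RA = 72.0000·0.8192

58.9824 %


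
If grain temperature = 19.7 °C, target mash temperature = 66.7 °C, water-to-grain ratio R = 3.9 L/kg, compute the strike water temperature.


T_strike = (0.41/R)·(T_mash − T_grain) + T_mash
T_strike = (0.41/3.9)·(66.7 − 19.7) + 66.7

71.6410 °C


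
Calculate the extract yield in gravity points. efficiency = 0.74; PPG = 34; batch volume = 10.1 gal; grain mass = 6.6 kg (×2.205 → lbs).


points = lbs × PPG × eff / vol
lbs = 6.6 × 2.205 = 14.5530
points = 14.5530 × 34 × 0.74 / 10.1

36.2528 points


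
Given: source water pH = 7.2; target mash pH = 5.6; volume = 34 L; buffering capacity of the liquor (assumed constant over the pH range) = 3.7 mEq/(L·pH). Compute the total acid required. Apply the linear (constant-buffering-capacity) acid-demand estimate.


acid = buffering capacity · (pH_source − pH_target) · V
acid = 3.7 · (7.2 − 5.6) · 34

201.2800 mEq


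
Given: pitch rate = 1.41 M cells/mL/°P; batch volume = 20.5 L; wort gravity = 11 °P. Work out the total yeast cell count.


cells (billions) = rate · V_L · °P
cells = 1.41 · 20.5 · 11

317.9550 billion cells


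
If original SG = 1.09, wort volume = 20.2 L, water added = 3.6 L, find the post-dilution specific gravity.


SG_new = 1 + (SG_old − 1)·V_old/(V_old + V_water)
pts = (1.09 − 1)·1000·20.2/(20.2 + 3.6) = 76.3866
SG_new = 1 + 76.3866/1000

1.0764


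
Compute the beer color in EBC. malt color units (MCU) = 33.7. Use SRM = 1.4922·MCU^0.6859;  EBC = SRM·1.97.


SRM = 1.4922·33.7^0.6859 = 16.6582
EBC = 16.6582·1.97

32.8167 EBC


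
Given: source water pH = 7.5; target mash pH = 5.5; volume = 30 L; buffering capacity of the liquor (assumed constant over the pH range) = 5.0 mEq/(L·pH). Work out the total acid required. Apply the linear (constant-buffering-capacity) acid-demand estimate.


acid = buffering capacity · (pH_source − pH_target) · V
acid = 5.0 · (7.5 − 5.5) · 30

300.0000 mEq


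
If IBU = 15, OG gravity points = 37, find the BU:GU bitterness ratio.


BU:GU = IBU / OG_points
BU:GU = 15 / 37

0.4054


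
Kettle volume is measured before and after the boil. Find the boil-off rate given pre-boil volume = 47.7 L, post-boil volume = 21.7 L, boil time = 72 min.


rate = (V_pre − V_post) / (t_min/60)
rate = (47.7 − 21.7) / (72/60)

21.6667 L/hr


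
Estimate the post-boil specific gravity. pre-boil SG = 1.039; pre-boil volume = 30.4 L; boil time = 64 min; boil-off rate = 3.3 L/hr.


V_post = V_pre − rate·(t/60);  SG_post = 1 + (SG_pre−1)·V_pre/V_post
V_post = 30.4 − 3.3·(64/60) = 26.8800
SG_post = 1 + (1.039 − 1)·30.4/26.8800

1.0441


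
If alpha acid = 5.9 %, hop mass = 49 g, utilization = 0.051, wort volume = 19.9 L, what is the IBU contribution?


IBU = (α/100)·mass·U·1000 / V
IBU = (5.9/100)·49·0.051·1000 / 19.9

7.4091 IBU


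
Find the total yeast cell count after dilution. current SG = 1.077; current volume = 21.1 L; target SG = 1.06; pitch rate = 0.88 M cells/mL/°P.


V_w = V·((SG_c−1)/(SG_t−1)−1);  °P = 259 − 259/SG_t;  cells = rate·(V+V_w)·°P
V_w = 21.1·((1.077−1)/(1.06−1)−1) = 5.9783
V_final = 21.1 + 5.9783 = 27.0783
°P = 259 − 259/1.06 = 14.6604
cells = 0.88·27.0783·14.6604

349.3412 billion cells


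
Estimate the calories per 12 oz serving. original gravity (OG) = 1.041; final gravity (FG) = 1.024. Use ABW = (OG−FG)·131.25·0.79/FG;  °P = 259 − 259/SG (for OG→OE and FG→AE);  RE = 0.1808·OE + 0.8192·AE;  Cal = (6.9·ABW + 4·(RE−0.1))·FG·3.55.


ABW = (1.041 − 1.024)·131.25·0.79/1.024 = 1.7214
OE = 259 − 259/1.041 = 10.2008 °P
AE = 259 − 259/1.024 = 6.0703 °P
RE = 0.1808·10.2008 + 0.8192·6.0703 = 6.8171 °P
Cal = (6.9·1.7214 + 4·(6.8171−0.1))·1.024·3.55

140.8490 kcal


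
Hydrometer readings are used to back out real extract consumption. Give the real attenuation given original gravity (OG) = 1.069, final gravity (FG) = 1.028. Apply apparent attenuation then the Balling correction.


AA = (OG−FG)/(OG−1)·100;  RA = AA·0.8192
AA = (1.069 − 1.028)/(1.069 − 1)·100 = 59.4203
RA = 59.4203·0.8192

48.6771 %


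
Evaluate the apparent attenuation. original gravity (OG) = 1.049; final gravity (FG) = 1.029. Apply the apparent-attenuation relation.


AA = (OG − FG)/(OG − 1) · 100
AA = (1.049 − 1.029)/(1.049 − 1) · 100

40.8163 %


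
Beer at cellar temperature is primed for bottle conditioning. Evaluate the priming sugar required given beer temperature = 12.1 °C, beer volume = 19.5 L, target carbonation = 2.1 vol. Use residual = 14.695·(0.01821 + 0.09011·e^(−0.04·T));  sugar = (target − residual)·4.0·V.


residual = 14.695·(0.01821 + 0.09011·e^(−0.04·12.1)) = 1.0837
sugar = (2.1 − 1.0837)·4.0·19.5

79.2716 g


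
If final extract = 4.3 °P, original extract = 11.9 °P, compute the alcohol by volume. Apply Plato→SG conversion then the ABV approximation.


SG = 259/(259 − P);  ABV = (OG − FG)·131.25
OG = 259/(259 − 11.9) = 1.0482
FG = 259/(259 − 4.3) = 1.0169
ABV = (1.0482 − 1.0169)·131.25

4.1050 % ABV


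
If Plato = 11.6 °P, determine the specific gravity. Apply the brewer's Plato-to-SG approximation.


SG = 259/(259 − P)
SG = 259/(259 − 11.6)

1.0469


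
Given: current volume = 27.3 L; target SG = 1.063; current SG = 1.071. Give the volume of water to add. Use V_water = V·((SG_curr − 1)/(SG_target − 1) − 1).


V_water = 27.3·((1.071 − 1)/(1.063 − 1) − 1)

3.4667 L


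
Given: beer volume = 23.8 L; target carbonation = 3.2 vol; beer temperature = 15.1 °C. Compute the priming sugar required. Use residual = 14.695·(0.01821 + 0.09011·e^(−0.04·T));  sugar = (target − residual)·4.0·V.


residual = 14.695·(0.01821 + 0.09011·e^(−0.04·15.1)) = 0.9914
sugar = (3.2 − 0.9914)·4.0·23.8

210.2575 g


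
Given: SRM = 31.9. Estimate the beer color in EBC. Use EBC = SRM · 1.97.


EBC = 31.9 · 1.97

62.8430 EBC


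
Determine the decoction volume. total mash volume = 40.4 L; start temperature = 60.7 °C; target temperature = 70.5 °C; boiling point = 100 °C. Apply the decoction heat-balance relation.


V_dec = V_total·(T_target − T_start)/(T_boil − T_start)
V_dec = 40.4·(70.5 − 60.7)/(100 − 60.7)

10.0743 L


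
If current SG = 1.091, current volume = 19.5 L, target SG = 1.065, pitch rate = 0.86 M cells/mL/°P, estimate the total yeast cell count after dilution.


V_w = V·((SG_c−1)/(SG_t−1)−1);  °P = 259 − 259/SG_t;  cells = rate·(V+V_w)·°P
V_w = 19.5·((1.091−1)/(1.065−1)−1) = 7.8000
V_final = 19.5 + 7.8000 = 27.3000
°P = 259 − 259/1.065 = 15.8075
cells = 0.86·27.3000·15.8075

371.1288 billion cells


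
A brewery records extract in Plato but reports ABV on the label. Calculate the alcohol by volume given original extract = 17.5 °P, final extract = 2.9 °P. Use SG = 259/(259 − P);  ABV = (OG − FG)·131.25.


OG = 259/(259 − 17.5) = 1.0725
FG = 259/(259 − 2.9) = 1.0113
ABV = (1.0725 − 1.0113)·131.25

8.0246 % ABV


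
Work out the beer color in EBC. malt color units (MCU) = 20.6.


SRM = 1.4922·MCU^0.6859;  EBC = SRM·1.97
SRM = 1.4922·20.6^0.6859 = 11.8853
EBC = 11.8853·1.97

23.4140 EBC


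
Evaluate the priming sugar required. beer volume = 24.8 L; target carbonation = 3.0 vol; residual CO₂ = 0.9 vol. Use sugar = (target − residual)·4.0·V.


sugar = (3.0 − 0.9)·4.0·24.8

208.3200 g


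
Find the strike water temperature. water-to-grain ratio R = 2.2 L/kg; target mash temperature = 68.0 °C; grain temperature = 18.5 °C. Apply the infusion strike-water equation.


T_strike = (0.41/R)·(T_mash − T_grain) + T_mash
T_strike = (0.41/2.2)·(68.0 − 18.5) + 68.0

77.2250 °C


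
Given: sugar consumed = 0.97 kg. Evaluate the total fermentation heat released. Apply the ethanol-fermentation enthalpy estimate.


Q = m_sugar · 590 kJ/kg
Q = 0.97 · 590

572.3000 kJ


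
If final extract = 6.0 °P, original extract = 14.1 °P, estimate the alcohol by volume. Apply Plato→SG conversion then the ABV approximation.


SG = 259/(259 − P);  ABV = (OG − FG)·131.25
OG = 259/(259 − 14.1) = 1.0576
FG = 259/(259 − 6.0) = 1.0237
ABV = (1.0576 − 1.0237)·131.25

4.4440 % ABV


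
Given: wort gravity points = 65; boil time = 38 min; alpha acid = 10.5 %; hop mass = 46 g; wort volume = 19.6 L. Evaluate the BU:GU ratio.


U = 1.65·0.000125^(GP/1000)·(1−e^(−0.04t))/4.15;  IBU = (α/100)·m·U·1000/V;  BU:GU = IBU/GP
U = 1.65·0.000125^(65/1000)·(1−e^(−0.04·38))/4.15 = 0.1732
IBU = (10.5/100)·46·0.1732·1000/19.6 = 42.6813
BU:GU = 42.6813/65

0.6566


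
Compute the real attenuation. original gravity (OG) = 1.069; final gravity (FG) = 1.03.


AA = (OG−FG)/(OG−1)·100;  RA = AA·0.8192
AA = (1.069 − 1.03)/(1.069 − 1)·100 = 56.5217
RA = 56.5217·0.8192

46.3026 %


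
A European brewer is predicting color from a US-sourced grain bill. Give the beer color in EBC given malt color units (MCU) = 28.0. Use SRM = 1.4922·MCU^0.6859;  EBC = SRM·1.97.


SRM = 1.4922·28.0^0.6859 = 14.6701
EBC = 14.6701·1.97

28.9001 EBC


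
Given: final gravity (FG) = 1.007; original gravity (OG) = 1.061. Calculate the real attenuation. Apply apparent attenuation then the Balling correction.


AA = (OG−FG)/(OG−1)·100;  RA = AA·0.8192
AA = (1.061 − 1.007)/(1.061 − 1)·100 = 88.5246
RA = 88.5246·0.8192

72.5193 %


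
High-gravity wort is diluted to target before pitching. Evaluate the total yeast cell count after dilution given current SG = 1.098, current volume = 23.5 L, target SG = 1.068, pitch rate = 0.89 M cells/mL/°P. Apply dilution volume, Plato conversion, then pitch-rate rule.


V_w = V·((SG_c−1)/(SG_t−1)−1);  °P = 259 − 259/SG_t;  cells = rate·(V+V_w)·°P
V_w = 23.5·((1.098−1)/(1.068−1)−1) = 10.3676
V_final = 23.5 + 10.3676 = 33.8676
°P = 259 − 259/1.068 = 16.4906
cells = 0.89·33.8676·16.4906

497.0642 billion cells


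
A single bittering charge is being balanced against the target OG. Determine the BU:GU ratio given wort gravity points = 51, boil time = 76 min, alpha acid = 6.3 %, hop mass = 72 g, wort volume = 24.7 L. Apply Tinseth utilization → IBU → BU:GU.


U = 1.65·0.000125^(GP/1000)·(1−e^(−0.04t))/4.15;  IBU = (α/100)·m·U·1000/V;  BU:GU = IBU/GP
U = 1.65·0.000125^(51/1000)·(1−e^(−0.04·76))/4.15 = 0.2394
IBU = (6.3/100)·72·0.2394·1000/24.7 = 43.9609
BU:GU = 43.9609/51

0.8620
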